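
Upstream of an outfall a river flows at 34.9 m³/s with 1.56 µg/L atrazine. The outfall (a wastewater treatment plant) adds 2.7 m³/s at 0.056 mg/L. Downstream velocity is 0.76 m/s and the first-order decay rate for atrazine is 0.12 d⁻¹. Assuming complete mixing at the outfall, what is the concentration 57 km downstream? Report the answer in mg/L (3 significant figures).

0.00493 mg/L

1.56 µg/L = 0.00156 mg/L.
After complete mixing, C₀ = (2.7·0.056 + 34.9·0.00156) / 37.6 = 0.005469 mg/L.
Travel time t = 5.7e+04 m / 0.76 m/s = 7.5e+04 s = 0.8681 d.
C = 0.005469·exp(−0.12·0.8681) = 0.005469·0.9011 = 0.004928 mg/L.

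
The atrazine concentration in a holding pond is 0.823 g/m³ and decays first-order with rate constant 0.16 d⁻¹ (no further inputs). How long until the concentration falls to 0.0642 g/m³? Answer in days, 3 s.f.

15.9 d

t = ln(C₀/C)/k = ln(0.823/0.0642)/0.16 = 2.551/0.16 = 15.94 d.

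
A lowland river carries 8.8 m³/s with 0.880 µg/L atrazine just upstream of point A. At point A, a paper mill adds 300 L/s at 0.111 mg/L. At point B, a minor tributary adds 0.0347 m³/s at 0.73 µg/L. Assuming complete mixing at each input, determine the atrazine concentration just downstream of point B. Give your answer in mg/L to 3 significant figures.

0.880 µg/L = 0.00088 mg/L.
300 L/s = 0.3 m³/s.
After input A: C = (8.8·0.00088 + 0.3·0.111) / 9.1 = 0.00451 mg/L.
0.73 µg/L = 0.00073 mg/L.
After input B: C = (9.1·0.00451 + 0.0347·0.00073) / 9.135 = 0.004496 mg/L.

0.00450 mg/L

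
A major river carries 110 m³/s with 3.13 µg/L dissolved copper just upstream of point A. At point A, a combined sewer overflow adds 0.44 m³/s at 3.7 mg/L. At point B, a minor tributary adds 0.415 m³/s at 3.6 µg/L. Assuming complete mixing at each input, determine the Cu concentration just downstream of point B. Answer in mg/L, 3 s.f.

0.0178 mg/L

3.13 µg/L = 0.00313 mg/L.
After input A: C = (110·0.00313 + 0.44·3.7) / 110.4 = 0.01786 mg/L.
3.6 µg/L = 0.0036 mg/L.
After input B: C = (110.4·0.01786 + 0.415·0.0036) / 110.9 = 0.01781 mg/L.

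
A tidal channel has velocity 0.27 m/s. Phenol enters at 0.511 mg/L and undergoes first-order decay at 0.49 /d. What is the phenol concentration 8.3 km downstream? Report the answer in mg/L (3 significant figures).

0.429 mg/L

Travel time t = 8.3 km / 0.27 m/s = 8300/0.27 = 3.074e+04 s = 0.3558 d.
First-order decay: C = 0.511·exp(−0.49·0.3558) = 0.511·0.84 = 0.4292 mg/L.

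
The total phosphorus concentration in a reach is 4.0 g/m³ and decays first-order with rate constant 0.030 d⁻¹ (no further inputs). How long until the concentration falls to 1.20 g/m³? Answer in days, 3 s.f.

t = ln(C₀/C)/k = ln(4.0/1.20)/0.030 = 1.204/0.030 = 40.13 d.

40.1 d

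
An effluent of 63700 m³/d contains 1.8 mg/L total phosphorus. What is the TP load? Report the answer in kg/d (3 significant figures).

63700 m³/d = 0.7373 m³/s.
Mass flux = Q·C = 0.7373 m³/s × 1.8 g/m³ = 1.327 g/s.
= 1.327 g/s × 86.4 = 114.7 kg/d.

115 kg/d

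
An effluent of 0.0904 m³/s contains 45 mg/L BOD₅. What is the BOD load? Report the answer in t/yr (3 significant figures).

128 t/yr

Mass flux = Q·C = 0.0904 m³/s × 45 g/m³ = 4.068 g/s.
= 4.068 g/s × 31.56 = 128.4 t/yr.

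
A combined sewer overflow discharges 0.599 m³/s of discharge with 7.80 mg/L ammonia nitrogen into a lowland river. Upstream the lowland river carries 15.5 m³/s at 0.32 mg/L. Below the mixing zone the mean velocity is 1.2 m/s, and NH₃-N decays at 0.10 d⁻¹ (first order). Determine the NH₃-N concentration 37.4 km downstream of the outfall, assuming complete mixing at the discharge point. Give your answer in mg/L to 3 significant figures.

0.577 mg/L

After complete mixing, C₀ = (0.599·7.8 + 15.5·0.32) / 16.1 = 0.5983 mg/L.
Travel time t = 3.74e+04 m / 1.2 m/s = 3.117e+04 s = 0.3607 d.
C = 0.5983·exp(−0.10·0.3607) = 0.5983·0.9646 = 0.5771 mg/L.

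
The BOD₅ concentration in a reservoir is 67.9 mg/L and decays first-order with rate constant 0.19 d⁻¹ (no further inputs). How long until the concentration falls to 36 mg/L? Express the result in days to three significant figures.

t = ln(C₀/C)/k = ln(67.9/36)/0.19 = 0.6345/0.19 = 3.34 d.

3.34 d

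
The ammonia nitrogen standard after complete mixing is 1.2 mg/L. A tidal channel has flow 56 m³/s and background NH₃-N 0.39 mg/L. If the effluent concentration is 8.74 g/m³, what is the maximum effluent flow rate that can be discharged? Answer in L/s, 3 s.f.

Mass balance at complete mixing: C_std·(Q_w + Q_r) = Q_w·C_e + Q_r·C_b.
Rearranging, Q_w = Q_r·(C_std − C_b)/(C_e − C_std) = 56·(1.2 − 0.39) / (8.74 − 1.2) = 6.016 m³/s.
= 6016 L/s.

6020 L/s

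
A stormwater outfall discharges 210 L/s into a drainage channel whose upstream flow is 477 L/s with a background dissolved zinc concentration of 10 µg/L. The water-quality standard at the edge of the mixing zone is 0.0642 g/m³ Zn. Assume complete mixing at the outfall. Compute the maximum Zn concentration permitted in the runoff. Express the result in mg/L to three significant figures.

0.187 mg/L

210 L/s = 0.21 m³/s.
477 L/s = 0.477 m³/s.
10 µg/L = 0.01 mg/L.
Mass balance: 0.0642·0.687 = 0.21·Cₑ + 0.477·0.01.
Cₑ = (0.04411 − 0.00477) / 0.21 = 0.1873 mg/L.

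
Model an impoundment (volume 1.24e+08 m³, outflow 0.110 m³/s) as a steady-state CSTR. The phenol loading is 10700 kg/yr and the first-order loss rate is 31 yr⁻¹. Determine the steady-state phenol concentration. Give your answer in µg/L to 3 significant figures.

2.78 µg/L

Outflow Q = 0.110 m³/s × 3.156e+07 s/yr = 3.471e+06 m³/yr.
Steady-state CSTR mass balance: W = Q·C + k·V·C, so C = W/(Q + kV).
Q + kV = 3.471e+06 + 31·1.24e+08 = 3.847e+09 m³/yr.
C = 10700/3.847e+09 = 2.781e-06 kg/m³ = 0.002781 mg/L = 2.781 µg/L.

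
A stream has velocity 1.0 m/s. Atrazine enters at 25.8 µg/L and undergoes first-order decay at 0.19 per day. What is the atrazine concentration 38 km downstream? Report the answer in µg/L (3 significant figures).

Travel time t = 38 km / 1.0 m/s = 3.8e+04/1.0 = 3.8e+04 s = 0.4398 d.
First-order decay: C = 25.8·exp(−0.19·0.4398) = 25.8·0.9198 = 23.73 µg/L.

23.7 µg/L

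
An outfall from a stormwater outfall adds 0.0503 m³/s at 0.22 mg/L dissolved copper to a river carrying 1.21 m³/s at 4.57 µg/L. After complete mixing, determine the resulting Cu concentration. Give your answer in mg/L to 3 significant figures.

4.57 µg/L = 0.00457 mg/L.
By mass balance at complete mixing, C = (0.0503·0.22 + 1.21·0.00457) / (0.0503 + 1.21) = 0.0166/1.26 = 0.01317 mg/L.

0.0132 mg/L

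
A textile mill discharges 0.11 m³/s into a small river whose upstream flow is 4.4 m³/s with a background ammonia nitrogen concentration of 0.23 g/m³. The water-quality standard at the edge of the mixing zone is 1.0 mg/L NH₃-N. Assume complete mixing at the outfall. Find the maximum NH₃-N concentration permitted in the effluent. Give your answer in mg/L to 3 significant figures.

31.8 mg/L

Mass balance: 1·4.51 = 0.11·Cₑ + 4.4·0.23.
Cₑ = (4.51 − 1.012) / 0.11 = 31.8 mg/L.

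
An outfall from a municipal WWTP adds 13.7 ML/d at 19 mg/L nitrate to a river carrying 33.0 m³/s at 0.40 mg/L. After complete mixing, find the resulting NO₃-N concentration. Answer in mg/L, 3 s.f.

13.7 ML/d = 0.1586 m³/s.
Conservation of mass across the mixing zone: C = (0.1586·19 + 33·0.4) / (0.1586 + 33) = 16.21/33.16 = 0.4889 mg/L.

0.489 mg/L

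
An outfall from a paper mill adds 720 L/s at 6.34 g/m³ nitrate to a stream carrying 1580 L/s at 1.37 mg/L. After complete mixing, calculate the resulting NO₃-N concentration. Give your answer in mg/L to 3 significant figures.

720 L/s = 0.72 m³/s.
1580 L/s = 1.58 m³/s.
Flow-weighted mixing gives C = (0.72·6.34 + 1.58·1.37) / (0.72 + 1.58) = 6.729/2.3 = 2.926 mg/L.

2.93 mg/L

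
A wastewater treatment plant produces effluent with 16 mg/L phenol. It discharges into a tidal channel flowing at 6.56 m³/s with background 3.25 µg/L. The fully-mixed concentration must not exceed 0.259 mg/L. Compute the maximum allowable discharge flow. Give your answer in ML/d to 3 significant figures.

3.25 µg/L = 0.00325 mg/L.
Mass balance at complete mixing: C_std·(Q_w + Q_r) = Q_w·C_e + Q_r·C_b.
Rearranging, Q_w = Q_r·(C_std − C_b)/(C_e − C_std) = 6.56·(0.259 − 0.00325) / (16 − 0.259) = 0.1066 m³/s.
= 9.209 ML/d.

9.21 ML/d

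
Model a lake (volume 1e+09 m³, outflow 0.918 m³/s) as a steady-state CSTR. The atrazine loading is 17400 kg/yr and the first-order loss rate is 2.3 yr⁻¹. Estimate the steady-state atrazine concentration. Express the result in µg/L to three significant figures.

Outflow Q = 0.918 m³/s × 3.156e+07 s/yr = 2.897e+07 m³/yr.
Steady-state CSTR mass balance: W = Q·C + k·V·C, so C = W/(Q + kV).
Q + kV = 2.897e+07 + 2.3·1e+09 = 2.329e+09 m³/yr.
C = 17400/2.329e+09 = 7.471e-06 kg/m³ = 0.007471 mg/L = 7.471 µg/L.

7.47 µg/L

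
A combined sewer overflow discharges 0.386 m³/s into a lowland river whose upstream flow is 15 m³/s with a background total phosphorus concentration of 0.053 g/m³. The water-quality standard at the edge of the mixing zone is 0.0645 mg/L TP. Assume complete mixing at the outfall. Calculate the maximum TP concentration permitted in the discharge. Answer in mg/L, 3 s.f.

Mass balance: 0.0645·15.39 = 0.386·Cₑ + 15·0.053.
Cₑ = (0.9924 − 0.795) / 0.386 = 0.5114 mg/L.

0.511 mg/L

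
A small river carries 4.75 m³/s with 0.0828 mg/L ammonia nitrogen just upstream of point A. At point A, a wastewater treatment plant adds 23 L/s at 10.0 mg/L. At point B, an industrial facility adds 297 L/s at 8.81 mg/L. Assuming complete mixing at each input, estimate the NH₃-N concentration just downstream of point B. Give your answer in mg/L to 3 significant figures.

23 L/s = 0.023 m³/s.
After input A: C = (4.75·0.0828 + 0.023·10) / 4.773 = 0.1306 mg/L.
297 L/s = 0.297 m³/s.
After input B: C = (4.773·0.1306 + 0.297·8.81) / 5.07 = 0.639 mg/L.

0.639 mg/L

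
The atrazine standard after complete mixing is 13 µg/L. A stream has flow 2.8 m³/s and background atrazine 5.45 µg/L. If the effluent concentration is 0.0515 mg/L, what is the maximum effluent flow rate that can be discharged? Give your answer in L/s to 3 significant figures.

5.45 µg/L = 0.00545 mg/L.
13 µg/L = 0.013 mg/L.
Mass balance at complete mixing: C_std·(Q_w + Q_r) = Q_w·C_e + Q_r·C_b.
Rearranging, Q_w = Q_r·(C_std − C_b)/(C_e − C_std) = 2.8·(0.013 − 0.00545) / (0.0515 − 0.013) = 0.5491 m³/s.
= 549.1 L/s.

549 L/s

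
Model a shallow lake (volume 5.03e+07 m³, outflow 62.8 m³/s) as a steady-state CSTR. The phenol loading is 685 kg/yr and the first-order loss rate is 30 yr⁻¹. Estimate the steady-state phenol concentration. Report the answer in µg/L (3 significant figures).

0.196 µg/L

Outflow Q = 62.8 m³/s × 3.156e+07 s/yr = 1.982e+09 m³/yr.
Steady-state CSTR mass balance: W = Q·C + k·V·C, so C = W/(Q + kV).
Q + kV = 1.982e+09 + 30·5.03e+07 = 3.491e+09 m³/yr.
C = 685/3.491e+09 = 1.962e-07 kg/m³ = 0.0001962 mg/L = 0.1962 µg/L.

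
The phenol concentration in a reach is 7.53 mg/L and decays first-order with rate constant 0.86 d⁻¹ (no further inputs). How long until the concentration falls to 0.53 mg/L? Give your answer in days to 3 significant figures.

t = ln(C₀/C)/k = ln(7.53/0.53)/0.86 = 2.654/0.86 = 3.086 d.

3.09 d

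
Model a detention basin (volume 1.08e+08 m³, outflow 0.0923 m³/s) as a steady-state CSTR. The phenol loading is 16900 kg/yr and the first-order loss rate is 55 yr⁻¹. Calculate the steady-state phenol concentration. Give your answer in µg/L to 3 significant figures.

2.84 µg/L

Outflow Q = 0.0923 m³/s × 3.156e+07 s/yr = 2.913e+06 m³/yr.
Steady-state CSTR mass balance: W = Q·C + k·V·C, so C = W/(Q + kV).
Q + kV = 2.913e+06 + 55·1.08e+08 = 5.943e+09 m³/yr.
C = 16900/5.943e+09 = 2.844e-06 kg/m³ = 0.002844 mg/L = 2.844 µg/L.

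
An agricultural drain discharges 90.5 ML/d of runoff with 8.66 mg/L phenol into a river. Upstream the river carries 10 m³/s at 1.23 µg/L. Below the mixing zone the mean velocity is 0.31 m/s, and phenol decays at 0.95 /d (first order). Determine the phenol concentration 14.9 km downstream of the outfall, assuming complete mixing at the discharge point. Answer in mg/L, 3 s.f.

90.5 ML/d = 1.047 m³/s.
1.23 µg/L = 0.00123 mg/L.
After complete mixing, C₀ = (1.047·8.66 + 10·0.00123) / 11.05 = 0.8222 mg/L.
Travel time t = 1.49e+04 m / 0.31 m/s = 4.806e+04 s = 0.5563 d.
C = 0.8222·exp(−0.95·0.5563) = 0.8222·0.5895 = 0.4847 mg/L.

0.485 mg/L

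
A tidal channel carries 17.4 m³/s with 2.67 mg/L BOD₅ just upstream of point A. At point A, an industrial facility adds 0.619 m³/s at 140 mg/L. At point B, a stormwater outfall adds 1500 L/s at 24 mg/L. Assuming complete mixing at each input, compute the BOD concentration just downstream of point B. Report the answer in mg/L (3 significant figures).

After input A: C = (17.4·2.67 + 0.619·140) / 18.02 = 7.388 mg/L.
1500 L/s = 1.5 m³/s.
After input B: C = (18.02·7.388 + 1.5·24) / 19.52 = 8.664 mg/L.

8.66 mg/L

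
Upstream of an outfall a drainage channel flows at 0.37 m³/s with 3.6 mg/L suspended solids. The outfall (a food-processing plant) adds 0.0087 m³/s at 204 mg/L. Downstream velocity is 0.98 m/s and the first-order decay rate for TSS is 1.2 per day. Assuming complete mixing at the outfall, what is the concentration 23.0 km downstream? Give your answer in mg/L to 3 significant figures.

After complete mixing, C₀ = (0.0087·204 + 0.37·3.6) / 0.3787 = 8.204 mg/L.
Travel time t = 2.3e+04 m / 0.98 m/s = 2.347e+04 s = 0.2716 d.
C = 8.204·exp(−1.2·0.2716) = 8.204·0.7218 = 5.922 mg/L.

5.92 mg/L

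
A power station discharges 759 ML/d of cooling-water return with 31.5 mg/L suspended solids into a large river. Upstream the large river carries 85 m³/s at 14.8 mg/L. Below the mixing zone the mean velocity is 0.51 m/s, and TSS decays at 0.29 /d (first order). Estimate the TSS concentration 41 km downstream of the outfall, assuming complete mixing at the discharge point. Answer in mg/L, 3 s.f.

759 ML/d = 8.785 m³/s.
After complete mixing, C₀ = (8.785·31.5 + 85·14.8) / 93.78 = 16.36 mg/L.
Travel time t = 4.1e+04 m / 0.51 m/s = 8.039e+04 s = 0.9305 d.
C = 16.36·exp(−0.29·0.9305) = 16.36·0.7635 = 12.49 mg/L.

12.5 mg/L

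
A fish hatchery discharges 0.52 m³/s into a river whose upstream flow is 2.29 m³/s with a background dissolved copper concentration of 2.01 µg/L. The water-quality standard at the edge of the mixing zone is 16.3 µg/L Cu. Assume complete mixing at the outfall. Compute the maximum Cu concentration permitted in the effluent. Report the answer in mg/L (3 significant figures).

2.01 µg/L = 0.00201 mg/L.
16.3 µg/L = 0.0163 mg/L.
Mass balance: 0.0163·2.81 = 0.52·Cₑ + 2.29·0.00201.
Cₑ = (0.0458 − 0.004603) / 0.52 = 0.07923 mg/L.

0.0792 mg/L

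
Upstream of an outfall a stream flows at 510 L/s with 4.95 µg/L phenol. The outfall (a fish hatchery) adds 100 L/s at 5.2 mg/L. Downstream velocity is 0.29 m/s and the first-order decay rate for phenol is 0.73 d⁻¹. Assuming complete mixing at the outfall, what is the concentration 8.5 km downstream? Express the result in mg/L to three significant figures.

100 L/s = 0.1 m³/s.
510 L/s = 0.51 m³/s.
4.95 µg/L = 0.00495 mg/L.
After complete mixing, C₀ = (0.1·5.2 + 0.51·0.00495) / 0.61 = 0.8566 mg/L.
Travel time t = 8500 m / 0.29 m/s = 2.931e+04 s = 0.3392 d.
C = 0.8566·exp(−0.73·0.3392) = 0.8566·0.7806 = 0.6687 mg/L.

0.669 mg/L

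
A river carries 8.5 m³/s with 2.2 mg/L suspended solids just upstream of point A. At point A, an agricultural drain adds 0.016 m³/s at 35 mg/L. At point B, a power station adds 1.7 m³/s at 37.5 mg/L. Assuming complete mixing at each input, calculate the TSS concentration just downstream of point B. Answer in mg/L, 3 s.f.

8.13 mg/L

After input A: C = (8.5·2.2 + 0.016·35) / 8.516 = 2.262 mg/L.
After input B: C = (8.516·2.262 + 1.7·37.5) / 10.22 = 8.125 mg/L.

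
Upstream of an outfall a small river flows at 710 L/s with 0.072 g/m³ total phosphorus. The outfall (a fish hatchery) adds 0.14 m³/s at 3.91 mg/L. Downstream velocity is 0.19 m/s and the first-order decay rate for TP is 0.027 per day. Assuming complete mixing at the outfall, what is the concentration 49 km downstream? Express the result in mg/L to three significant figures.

710 L/s = 0.71 m³/s.
After complete mixing, C₀ = (0.14·3.91 + 0.71·0.072) / 0.85 = 0.7041 mg/L.
Travel time t = 4.9e+04 m / 0.19 m/s = 2.579e+05 s = 2.985 d.
C = 0.7041·exp(−0.027·2.985) = 0.7041·0.9226 = 0.6496 mg/L.

0.650 mg/L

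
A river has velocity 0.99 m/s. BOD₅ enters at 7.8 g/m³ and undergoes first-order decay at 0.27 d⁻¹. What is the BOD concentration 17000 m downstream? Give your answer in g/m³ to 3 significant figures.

Travel time t = 17000 m / 0.99 m/s = 1.7e+04/0.99 = 1.717e+04 s = 0.1987 d.
First-order decay: C = 7.8·exp(−0.27·0.1987) = 7.8·0.9478 = 7.392 g/m³.

7.39 g/m³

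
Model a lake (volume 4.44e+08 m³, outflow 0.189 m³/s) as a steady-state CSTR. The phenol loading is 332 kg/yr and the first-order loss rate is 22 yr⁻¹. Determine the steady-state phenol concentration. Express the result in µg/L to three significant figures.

0.0340 µg/L

Outflow Q = 0.189 m³/s × 3.156e+07 s/yr = 5.964e+06 m³/yr.
Steady-state CSTR mass balance: W = Q·C + k·V·C, so C = W/(Q + kV).
Q + kV = 5.964e+06 + 22·4.44e+08 = 9.774e+09 m³/yr.
C = 332/9.774e+09 = 3.397e-08 kg/m³ = 3.397e-05 mg/L = 0.03397 µg/L.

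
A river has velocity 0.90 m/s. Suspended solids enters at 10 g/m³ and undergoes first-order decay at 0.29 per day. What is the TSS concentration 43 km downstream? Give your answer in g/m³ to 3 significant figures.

8.52 g/m³

Travel time t = 43 km / 0.90 m/s = 4.3e+04/0.90 = 4.778e+04 s = 0.553 d.
First-order decay: C = 10·exp(−0.29·0.553) = 10·0.8518 = 8.518 g/m³.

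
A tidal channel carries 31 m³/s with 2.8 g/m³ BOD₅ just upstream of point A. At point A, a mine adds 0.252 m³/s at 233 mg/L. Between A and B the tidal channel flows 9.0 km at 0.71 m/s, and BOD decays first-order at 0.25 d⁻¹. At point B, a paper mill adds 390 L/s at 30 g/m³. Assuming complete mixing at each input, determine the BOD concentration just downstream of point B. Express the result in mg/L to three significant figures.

After input A: C = (31·2.8 + 0.252·233) / 31.25 = 4.656 mg/L.
Over the 9.0 km reach to input B (t = 1.268e+04 s = 0.1467 d), decay gives C = 4.656·exp(−0.25·0.1467) = 4.489 mg/L.
390 L/s = 0.39 m³/s.
After input B: C = (31.25·4.489 + 0.39·30) / 31.64 = 4.803 mg/L.

4.80 mg/L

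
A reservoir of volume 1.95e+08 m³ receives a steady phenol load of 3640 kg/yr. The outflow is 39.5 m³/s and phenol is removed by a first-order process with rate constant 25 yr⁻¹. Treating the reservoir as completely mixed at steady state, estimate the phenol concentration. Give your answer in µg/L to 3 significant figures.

Outflow Q = 39.5 m³/s × 3.156e+07 s/yr = 1.247e+09 m³/yr.
Steady-state CSTR mass balance: W = Q·C + k·V·C, so C = W/(Q + kV).
Q + kV = 1.247e+09 + 25·1.95e+08 = 6.122e+09 m³/yr.
C = 3640/6.122e+09 = 5.946e-07 kg/m³ = 0.0005946 mg/L = 0.5946 µg/L.

0.595 µg/L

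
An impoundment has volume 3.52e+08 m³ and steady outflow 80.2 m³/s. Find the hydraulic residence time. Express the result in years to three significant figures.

Q = 80.2 m³/s × 3.156e+07 s/yr = 2.531e+09 m³/yr.
Hydraulic residence time τ = V/Q = 3.52e+08/2.531e+09 = 0.1391 yr.

0.139 yr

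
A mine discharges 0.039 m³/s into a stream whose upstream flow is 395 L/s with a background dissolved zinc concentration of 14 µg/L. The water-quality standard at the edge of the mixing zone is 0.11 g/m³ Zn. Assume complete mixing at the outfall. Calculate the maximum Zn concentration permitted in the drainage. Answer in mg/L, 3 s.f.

395 L/s = 0.395 m³/s.
14 µg/L = 0.014 mg/L.
Mass balance: 0.11·0.434 = 0.039·Cₑ + 0.395·0.014.
Cₑ = (0.04774 − 0.00553) / 0.039 = 1.082 mg/L.

1.08 mg/L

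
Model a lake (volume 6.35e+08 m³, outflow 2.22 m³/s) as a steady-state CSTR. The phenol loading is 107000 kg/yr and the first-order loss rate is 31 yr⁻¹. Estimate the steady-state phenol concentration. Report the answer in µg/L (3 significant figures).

Outflow Q = 2.22 m³/s × 3.156e+07 s/yr = 7.006e+07 m³/yr.
Steady-state CSTR mass balance: W = Q·C + k·V·C, so C = W/(Q + kV).
Q + kV = 7.006e+07 + 31·6.35e+08 = 1.976e+10 m³/yr.
C = 107000/1.976e+10 = 5.416e-06 kg/m³ = 0.005416 mg/L = 5.416 µg/L.

5.42 µg/L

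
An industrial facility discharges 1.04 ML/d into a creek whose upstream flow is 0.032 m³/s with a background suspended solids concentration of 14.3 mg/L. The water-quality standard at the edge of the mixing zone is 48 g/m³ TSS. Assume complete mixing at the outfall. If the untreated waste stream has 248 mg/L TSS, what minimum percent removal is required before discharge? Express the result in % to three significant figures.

1.04 ML/d = 0.01204 m³/s.
Mass balance: 48·0.04404 = 0.01204·Cₑ + 0.032·14.3.
Cₑ = (2.114 − 0.4576) / 0.01204 = 137.6 mg/L.
Required removal = 1 − 137.6/248 = 44.52 %.

44.5 %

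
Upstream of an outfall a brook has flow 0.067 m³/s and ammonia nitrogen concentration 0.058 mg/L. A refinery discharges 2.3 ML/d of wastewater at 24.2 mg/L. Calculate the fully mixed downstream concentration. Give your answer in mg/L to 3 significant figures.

2.3 ML/d = 0.02662 m³/s.
By mass balance at complete mixing, C = (0.02662·24.2 + 0.067·0.058) / (0.02662 + 0.067) = 0.6481/0.09362 = 6.923 mg/L.

6.92 mg/L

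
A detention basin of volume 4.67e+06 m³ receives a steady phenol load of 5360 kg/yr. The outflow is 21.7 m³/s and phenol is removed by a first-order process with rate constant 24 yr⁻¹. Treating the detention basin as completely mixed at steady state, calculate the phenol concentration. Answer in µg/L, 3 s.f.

6.73 µg/L

Outflow Q = 21.7 m³/s × 3.156e+07 s/yr = 6.848e+08 m³/yr.
Steady-state CSTR mass balance: W = Q·C + k·V·C, so C = W/(Q + kV).
Q + kV = 6.848e+08 + 24·4.67e+06 = 7.969e+08 m³/yr.
C = 5360/7.969e+08 = 6.726e-06 kg/m³ = 0.006726 mg/L = 6.726 µg/L.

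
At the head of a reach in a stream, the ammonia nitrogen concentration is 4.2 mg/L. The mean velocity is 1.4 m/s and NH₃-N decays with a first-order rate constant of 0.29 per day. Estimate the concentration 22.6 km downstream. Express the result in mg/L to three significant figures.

Travel time t = 22.6 km / 1.4 m/s = 2.26e+04/1.4 = 1.614e+04 s = 0.1868 d.
First-order decay: C = 4.2·exp(−0.29·0.1868) = 4.2·0.9473 = 3.978 mg/L.

3.98 mg/L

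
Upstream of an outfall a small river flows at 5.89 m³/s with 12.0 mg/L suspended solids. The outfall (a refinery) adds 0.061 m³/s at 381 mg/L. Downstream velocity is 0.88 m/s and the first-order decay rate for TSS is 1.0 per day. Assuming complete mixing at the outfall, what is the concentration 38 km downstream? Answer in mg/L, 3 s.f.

9.57 mg/L

After complete mixing, C₀ = (0.061·381 + 5.89·12) / 5.951 = 15.78 mg/L.
Travel time t = 3.8e+04 m / 0.88 m/s = 4.318e+04 s = 0.4998 d.
C = 15.78·exp(−1.0·0.4998) = 15.78·0.6067 = 9.575 mg/L.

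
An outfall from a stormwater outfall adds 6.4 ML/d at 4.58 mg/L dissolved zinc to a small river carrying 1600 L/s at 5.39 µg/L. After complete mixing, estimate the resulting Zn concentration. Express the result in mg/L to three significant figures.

6.4 ML/d = 0.07407 m³/s.
1600 L/s = 1.6 m³/s.
5.39 µg/L = 0.00539 mg/L.
Conservation of mass across the mixing zone: C = (0.07407·4.58 + 1.6·0.00539) / (0.07407 + 1.6) = 0.3479/1.674 = 0.2078 mg/L.

0.208 mg/L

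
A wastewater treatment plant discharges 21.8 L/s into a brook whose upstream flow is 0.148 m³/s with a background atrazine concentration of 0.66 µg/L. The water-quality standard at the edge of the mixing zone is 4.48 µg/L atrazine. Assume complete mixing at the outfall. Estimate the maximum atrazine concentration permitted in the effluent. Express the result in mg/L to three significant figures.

21.8 L/s = 0.0218 m³/s.
0.66 µg/L = 0.00066 mg/L.
4.48 µg/L = 0.00448 mg/L.
Mass balance: 0.00448·0.1698 = 0.0218·Cₑ + 0.148·0.00066.
Cₑ = (0.0007607 − 9.768e-05) / 0.0218 = 0.03041 mg/L.

0.0304 mg/L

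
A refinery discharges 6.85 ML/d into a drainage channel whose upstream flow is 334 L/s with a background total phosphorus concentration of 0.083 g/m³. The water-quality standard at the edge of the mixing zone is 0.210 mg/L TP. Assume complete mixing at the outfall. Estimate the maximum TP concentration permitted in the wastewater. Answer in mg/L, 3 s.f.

0.745 mg/L

6.85 ML/d = 0.07928 m³/s.
334 L/s = 0.334 m³/s.
Mass balance: 0.21·0.4133 = 0.07928·Cₑ + 0.334·0.083.
Cₑ = (0.08679 − 0.02772) / 0.07928 = 0.745 mg/L.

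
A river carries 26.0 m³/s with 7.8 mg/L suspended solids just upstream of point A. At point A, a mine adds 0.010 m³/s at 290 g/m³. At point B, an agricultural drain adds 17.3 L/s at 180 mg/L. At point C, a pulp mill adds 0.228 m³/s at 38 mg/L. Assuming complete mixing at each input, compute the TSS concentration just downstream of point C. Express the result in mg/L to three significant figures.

After input A: C = (26·7.8 + 0.01·290) / 26.01 = 7.908 mg/L.
17.3 L/s = 0.0173 m³/s.
After input B: C = (26.01·7.908 + 0.0173·180) / 26.03 = 8.023 mg/L.
After input C: C = (26.03·8.023 + 0.228·38) / 26.26 = 8.283 mg/L.

8.28 mg/L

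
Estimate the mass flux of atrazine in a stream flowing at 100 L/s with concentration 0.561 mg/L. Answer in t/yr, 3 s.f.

100 L/s = 0.1 m³/s.
Mass flux = Q·C = 0.1 m³/s × 0.561 g/m³ = 0.0561 g/s.
= 0.0561 g/s × 31.56 = 1.77 t/yr.

1.77 t/yr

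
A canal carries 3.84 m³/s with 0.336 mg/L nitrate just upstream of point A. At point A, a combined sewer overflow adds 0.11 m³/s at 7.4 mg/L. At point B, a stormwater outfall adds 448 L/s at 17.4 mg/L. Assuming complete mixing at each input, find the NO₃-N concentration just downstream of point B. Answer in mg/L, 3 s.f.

After input A: C = (3.84·0.336 + 0.11·7.4) / 3.95 = 0.5327 mg/L.
448 L/s = 0.448 m³/s.
After input B: C = (3.95·0.5327 + 0.448·17.4) / 4.398 = 2.251 mg/L.

2.25 mg/L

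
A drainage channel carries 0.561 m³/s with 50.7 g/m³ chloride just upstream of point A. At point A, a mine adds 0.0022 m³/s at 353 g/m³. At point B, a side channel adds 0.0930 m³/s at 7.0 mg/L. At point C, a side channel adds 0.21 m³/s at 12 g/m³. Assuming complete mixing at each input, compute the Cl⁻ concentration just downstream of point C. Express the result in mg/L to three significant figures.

After input A: C = (0.561·50.7 + 0.0022·353) / 0.5632 = 51.88 mg/L.
After input B: C = (0.5632·51.88 + 0.093·7) / 0.6562 = 45.52 mg/L.
After input C: C = (0.6562·45.52 + 0.21·12) / 0.8662 = 37.39 mg/L.

37.4 mg/L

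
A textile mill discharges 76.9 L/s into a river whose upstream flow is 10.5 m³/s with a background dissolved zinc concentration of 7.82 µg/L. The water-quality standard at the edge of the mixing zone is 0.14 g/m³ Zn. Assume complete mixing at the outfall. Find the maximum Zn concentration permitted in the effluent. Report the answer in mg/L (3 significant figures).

76.9 L/s = 0.0769 m³/s.
7.82 µg/L = 0.00782 mg/L.
Mass balance: 0.14·10.58 = 0.0769·Cₑ + 10.5·0.00782.
Cₑ = (1.481 − 0.08211) / 0.0769 = 18.19 mg/L.

18.2 mg/L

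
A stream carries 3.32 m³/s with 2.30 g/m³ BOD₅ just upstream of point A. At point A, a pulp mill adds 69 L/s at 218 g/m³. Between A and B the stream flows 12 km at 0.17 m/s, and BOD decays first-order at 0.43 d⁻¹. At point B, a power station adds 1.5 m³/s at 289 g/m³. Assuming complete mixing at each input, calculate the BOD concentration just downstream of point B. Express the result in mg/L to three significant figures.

91.9 mg/L

69 L/s = 0.069 m³/s.
After input A: C = (3.32·2.3 + 0.069·218) / 3.389 = 6.692 mg/L.
Over the 12 km reach to input B (t = 7.059e+04 s = 0.817 d), decay gives C = 6.692·exp(−0.43·0.817) = 4.709 mg/L.
After input B: C = (3.389·4.709 + 1.5·289) / 4.889 = 91.93 mg/L.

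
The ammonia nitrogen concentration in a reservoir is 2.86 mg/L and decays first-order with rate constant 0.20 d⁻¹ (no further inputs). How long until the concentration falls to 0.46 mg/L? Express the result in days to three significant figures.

t = ln(C₀/C)/k = ln(2.86/0.46)/0.20 = 1.827/0.20 = 9.137 d.

9.14 d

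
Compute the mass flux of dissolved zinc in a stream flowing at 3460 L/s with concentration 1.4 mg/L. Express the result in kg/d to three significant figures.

419 kg/d

3460 L/s = 3.46 m³/s.
Mass flux = Q·C = 3.46 m³/s × 1.4 g/m³ = 4.844 g/s.
= 4.844 g/s × 86.4 = 418.5 kg/d.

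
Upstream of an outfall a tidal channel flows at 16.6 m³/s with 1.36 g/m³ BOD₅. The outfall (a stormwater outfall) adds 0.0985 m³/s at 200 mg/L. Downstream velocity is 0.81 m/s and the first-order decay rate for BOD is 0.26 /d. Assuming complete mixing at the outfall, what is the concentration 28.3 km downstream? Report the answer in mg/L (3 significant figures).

2.28 mg/L

After complete mixing, C₀ = (0.0985·200 + 16.6·1.36) / 16.7 = 2.532 mg/L.
Travel time t = 2.83e+04 m / 0.81 m/s = 3.494e+04 s = 0.4044 d.
C = 2.532·exp(−0.26·0.4044) = 2.532·0.9002 = 2.279 mg/L.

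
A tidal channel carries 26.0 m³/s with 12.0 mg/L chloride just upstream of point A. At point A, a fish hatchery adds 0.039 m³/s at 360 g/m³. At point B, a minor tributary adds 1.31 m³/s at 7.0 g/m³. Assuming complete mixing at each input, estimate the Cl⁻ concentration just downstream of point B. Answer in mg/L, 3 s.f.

After input A: C = (26·12 + 0.039·360) / 26.04 = 12.52 mg/L.
After input B: C = (26.04·12.52 + 1.31·7) / 27.35 = 12.26 mg/L.

12.3 mg/L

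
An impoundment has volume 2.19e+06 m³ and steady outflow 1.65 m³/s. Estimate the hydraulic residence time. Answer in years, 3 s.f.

Q = 1.65 m³/s × 3.156e+07 s/yr = 5.207e+07 m³/yr.
Hydraulic residence time τ = V/Q = 2.19e+06/5.207e+07 = 0.04206 yr.

0.0421 yr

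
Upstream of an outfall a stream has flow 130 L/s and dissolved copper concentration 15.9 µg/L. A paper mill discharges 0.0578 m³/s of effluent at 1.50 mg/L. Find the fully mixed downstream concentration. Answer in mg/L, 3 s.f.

130 L/s = 0.13 m³/s.
15.9 µg/L = 0.0159 mg/L.
Flow-weighted mixing gives C = (0.0578·1.5 + 0.13·0.0159) / (0.0578 + 0.13) = 0.08877/0.1878 = 0.4727 mg/L.

0.473 mg/L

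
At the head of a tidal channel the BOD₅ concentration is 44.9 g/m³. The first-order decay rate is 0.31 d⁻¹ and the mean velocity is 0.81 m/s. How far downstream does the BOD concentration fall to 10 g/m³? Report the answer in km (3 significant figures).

From C = C₀·e^(−kt), t = ln(C₀/C)/k = ln(44.9/10)/0.31 = 1.502/0.31 = 4.845 d.
Distance = v·t = 0.81 m/s × 4.186e+05 s = 3.391e+05 m = 339.1 km.

339 km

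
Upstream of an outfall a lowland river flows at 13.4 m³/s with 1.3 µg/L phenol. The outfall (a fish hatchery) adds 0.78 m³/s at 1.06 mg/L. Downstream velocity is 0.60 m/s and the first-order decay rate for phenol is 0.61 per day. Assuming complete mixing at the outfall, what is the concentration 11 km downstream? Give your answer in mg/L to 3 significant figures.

1.3 µg/L = 0.0013 mg/L.
After complete mixing, C₀ = (0.78·1.06 + 13.4·0.0013) / 14.18 = 0.05954 mg/L.
Travel time t = 1.1e+04 m / 0.60 m/s = 1.833e+04 s = 0.2122 d.
C = 0.05954·exp(−0.61·0.2122) = 0.05954·0.8786 = 0.05231 mg/L.

0.0523 mg/L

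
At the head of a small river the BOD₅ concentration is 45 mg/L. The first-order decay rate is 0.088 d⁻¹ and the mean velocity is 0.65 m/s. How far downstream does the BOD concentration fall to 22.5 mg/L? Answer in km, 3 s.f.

442 km

From C = C₀·e^(−kt), t = ln(C₀/C)/k = ln(45/22.5)/0.088 = 0.6931/0.088 = 7.877 d.
Distance = v·t = 0.65 m/s × 6.805e+05 s = 4.424e+05 m = 442.4 km.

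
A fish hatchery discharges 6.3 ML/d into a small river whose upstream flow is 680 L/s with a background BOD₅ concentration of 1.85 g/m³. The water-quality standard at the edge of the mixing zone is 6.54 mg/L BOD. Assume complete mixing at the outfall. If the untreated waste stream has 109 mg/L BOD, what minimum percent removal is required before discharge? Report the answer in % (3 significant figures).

6.3 ML/d = 0.07292 m³/s.
680 L/s = 0.68 m³/s.
Mass balance: 6.54·0.7529 = 0.07292·Cₑ + 0.68·1.85.
Cₑ = (4.924 − 1.258) / 0.07292 = 50.28 mg/L.
Required removal = 1 − 50.28/109 = 53.87 %.

53.9 %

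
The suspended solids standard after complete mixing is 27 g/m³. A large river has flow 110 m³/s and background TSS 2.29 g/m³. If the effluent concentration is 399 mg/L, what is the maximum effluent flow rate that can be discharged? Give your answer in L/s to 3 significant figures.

7310 L/s

Mass balance at complete mixing: C_std·(Q_w + Q_r) = Q_w·C_e + Q_r·C_b.
Rearranging, Q_w = Q_r·(C_std − C_b)/(C_e − C_std) = 110·(27 − 2.29) / (399 − 27) = 7.307 m³/s.
= 7307 L/s.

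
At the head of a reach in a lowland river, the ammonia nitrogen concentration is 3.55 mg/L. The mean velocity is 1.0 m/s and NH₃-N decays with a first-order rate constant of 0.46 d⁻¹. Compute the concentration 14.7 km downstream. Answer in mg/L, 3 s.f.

3.28 mg/L

Travel time t = 14.7 km / 1.0 m/s = 1.47e+04/1.0 = 1.47e+04 s = 0.1701 d.
First-order decay: C = 3.55·exp(−0.46·0.1701) = 3.55·0.9247 = 3.283 mg/L.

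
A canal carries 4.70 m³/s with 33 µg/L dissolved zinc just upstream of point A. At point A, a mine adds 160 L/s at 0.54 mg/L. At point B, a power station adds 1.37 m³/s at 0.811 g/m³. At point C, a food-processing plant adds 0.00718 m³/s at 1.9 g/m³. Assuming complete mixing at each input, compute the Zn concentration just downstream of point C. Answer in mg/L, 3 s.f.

33 µg/L = 0.033 mg/L.
160 L/s = 0.16 m³/s.
After input A: C = (4.7·0.033 + 0.16·0.54) / 4.86 = 0.04969 mg/L.
After input B: C = (4.86·0.04969 + 1.37·0.811) / 6.23 = 0.2171 mg/L.
After input C: C = (6.23·0.2171 + 0.00718·1.9) / 6.237 = 0.219 mg/L.

0.219 mg/L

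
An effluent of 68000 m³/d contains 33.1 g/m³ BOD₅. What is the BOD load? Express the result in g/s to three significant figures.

68000 m³/d = 0.787 m³/s.
Mass flux = Q·C = 0.787 m³/s × 33.1 g/m³ = 26.05 g/s.

26.1 g/s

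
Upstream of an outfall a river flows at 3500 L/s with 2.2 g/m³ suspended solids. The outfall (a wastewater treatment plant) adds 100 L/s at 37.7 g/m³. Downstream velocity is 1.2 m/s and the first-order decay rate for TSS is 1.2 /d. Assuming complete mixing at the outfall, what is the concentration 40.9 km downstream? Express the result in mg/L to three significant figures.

1.98 mg/L

100 L/s = 0.1 m³/s.
3500 L/s = 3.5 m³/s.
After complete mixing, C₀ = (0.1·37.7 + 3.5·2.2) / 3.6 = 3.186 mg/L.
Travel time t = 4.09e+04 m / 1.2 m/s = 3.408e+04 s = 0.3945 d.
C = 3.186·exp(−1.2·0.3945) = 3.186·0.6229 = 1.985 mg/L.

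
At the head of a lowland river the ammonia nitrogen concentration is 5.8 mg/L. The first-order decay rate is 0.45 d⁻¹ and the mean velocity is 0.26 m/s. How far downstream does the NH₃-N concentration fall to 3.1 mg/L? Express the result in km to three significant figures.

31.3 km

From C = C₀·e^(−kt), t = ln(C₀/C)/k = ln(5.8/3.1)/0.45 = 0.6265/0.45 = 1.392 d.
Distance = v·t = 0.26 m/s × 1.203e+05 s = 3.127e+04 m = 31.27 km.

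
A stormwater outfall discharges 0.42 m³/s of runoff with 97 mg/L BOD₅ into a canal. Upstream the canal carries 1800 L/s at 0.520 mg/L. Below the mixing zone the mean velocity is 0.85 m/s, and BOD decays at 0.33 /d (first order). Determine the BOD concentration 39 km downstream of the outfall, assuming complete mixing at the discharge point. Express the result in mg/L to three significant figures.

1800 L/s = 1.8 m³/s.
After complete mixing, C₀ = (0.42·97 + 1.8·0.52) / 2.22 = 18.77 mg/L.
Travel time t = 3.9e+04 m / 0.85 m/s = 4.588e+04 s = 0.531 d.
C = 18.77·exp(−0.33·0.531) = 18.77·0.8393 = 15.76 mg/L.

15.8 mg/L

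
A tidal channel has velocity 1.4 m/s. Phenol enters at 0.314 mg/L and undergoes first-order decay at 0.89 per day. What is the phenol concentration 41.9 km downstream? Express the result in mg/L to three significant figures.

0.231 mg/L

Travel time t = 41.9 km / 1.4 m/s = 4.19e+04/1.4 = 2.993e+04 s = 0.3464 d.
First-order decay: C = 0.314·exp(−0.89·0.3464) = 0.314·0.7347 = 0.2307 mg/L.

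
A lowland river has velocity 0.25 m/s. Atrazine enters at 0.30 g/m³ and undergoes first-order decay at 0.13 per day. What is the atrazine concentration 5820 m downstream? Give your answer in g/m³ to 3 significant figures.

Travel time t = 5820 m / 0.25 m/s = 5820/0.25 = 2.328e+04 s = 0.2694 d.
First-order decay: C = 0.30·exp(−0.13·0.2694) = 0.30·0.9656 = 0.2897 g/m³.

0.290 g/m³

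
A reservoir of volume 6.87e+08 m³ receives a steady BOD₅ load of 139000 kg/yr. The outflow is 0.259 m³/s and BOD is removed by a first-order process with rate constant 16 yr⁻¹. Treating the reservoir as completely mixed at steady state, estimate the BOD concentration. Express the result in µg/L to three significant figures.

Outflow Q = 0.259 m³/s × 3.156e+07 s/yr = 8.173e+06 m³/yr.
Steady-state CSTR mass balance: W = Q·C + k·V·C, so C = W/(Q + kV).
Q + kV = 8.173e+06 + 16·6.87e+08 = 1.1e+10 m³/yr.
C = 139000/1.1e+10 = 1.264e-05 kg/m³ = 0.01264 mg/L = 12.64 µg/L.

12.6 µg/L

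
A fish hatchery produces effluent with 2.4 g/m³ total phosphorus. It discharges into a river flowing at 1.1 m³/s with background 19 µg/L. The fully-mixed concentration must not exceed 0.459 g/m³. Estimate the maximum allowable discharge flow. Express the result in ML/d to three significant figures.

19 µg/L = 0.019 mg/L.
Mass balance at complete mixing: C_std·(Q_w + Q_r) = Q_w·C_e + Q_r·C_b.
Rearranging, Q_w = Q_r·(C_std − C_b)/(C_e − C_std) = 1.1·(0.459 − 0.019) / (2.4 − 0.459) = 0.2494 m³/s.
= 21.54 ML/d.

21.5 ML/d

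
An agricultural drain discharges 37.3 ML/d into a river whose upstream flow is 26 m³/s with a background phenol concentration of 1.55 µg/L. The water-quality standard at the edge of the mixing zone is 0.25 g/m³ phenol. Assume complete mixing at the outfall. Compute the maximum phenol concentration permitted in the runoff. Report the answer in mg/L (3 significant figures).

15.2 mg/L

37.3 ML/d = 0.4317 m³/s.
1.55 µg/L = 0.00155 mg/L.
Mass balance: 0.25·26.43 = 0.4317·Cₑ + 26·0.00155.
Cₑ = (6.608 − 0.0403) / 0.4317 = 15.21 mg/L.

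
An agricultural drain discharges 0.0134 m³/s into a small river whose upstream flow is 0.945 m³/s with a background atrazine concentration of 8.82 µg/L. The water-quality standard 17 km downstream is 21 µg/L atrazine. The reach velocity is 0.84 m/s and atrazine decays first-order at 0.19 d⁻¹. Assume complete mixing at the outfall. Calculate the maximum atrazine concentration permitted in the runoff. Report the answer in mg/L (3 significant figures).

8.82 µg/L = 0.00882 mg/L.
21 µg/L = 0.021 mg/L.
Travel time to the compliance point: t = 1.7e+04/0.84 = 2.024e+04 s = 0.2342 d; decay factor exp(−0.19·0.2342) = 0.9565.
So the concentration just after mixing may be at most 0.021/0.9565 = 0.02196 mg/L.
Mass balance: 0.02196·0.9584 = 0.0134·Cₑ + 0.945·0.00882.
Cₑ = (0.02104 − 0.008335) / 0.0134 = 0.9483 mg/L.

0.948 mg/L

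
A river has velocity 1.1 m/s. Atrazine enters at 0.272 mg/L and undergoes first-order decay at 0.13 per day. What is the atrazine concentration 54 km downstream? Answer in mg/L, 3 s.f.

Travel time t = 54 km / 1.1 m/s = 5.4e+04/1.1 = 4.909e+04 s = 0.5682 d.
First-order decay: C = 0.272·exp(−0.13·0.5682) = 0.272·0.9288 = 0.2526 mg/L.

0.253 mg/L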